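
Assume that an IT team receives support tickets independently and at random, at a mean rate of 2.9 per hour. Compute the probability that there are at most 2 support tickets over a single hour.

With mean μ = 2.9 per hour,
P(N ≤ 2) = Σ_{j=0}^{2} e^(−μ) μ^j/j! ≈ 0.4460.

0.4460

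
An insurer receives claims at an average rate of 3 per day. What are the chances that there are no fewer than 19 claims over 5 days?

Over the interval, μ = 3 × 5 = 15 (5 days).
P(N ≥ 19) = 1 − P(N ≤ 18) = 1 − Σ_{j=0}^{18} e^(−μ) μ^j/j! ≈ 0.1805.

0.1805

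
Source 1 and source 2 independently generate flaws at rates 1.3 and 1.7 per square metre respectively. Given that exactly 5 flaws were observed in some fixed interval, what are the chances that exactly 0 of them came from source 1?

0.0584

Given the total, each event is independently from source 1 with probability p = λ_1/(λ_1+λ_2) = 1.3/3 ≈ 0.4333.
So K ~ Binomial(5, 1.3/3): P(K = 0) = C(5,0) · (1.3/3)^0 · (1.7/3)^5 ≈ 0.0584.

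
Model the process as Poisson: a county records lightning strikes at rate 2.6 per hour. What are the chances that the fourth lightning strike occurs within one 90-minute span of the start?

0.5468

Over the interval, μ = 2.6 × 1.5 = 3.9 (a 90-minute span = 1.5 hours).
The fourth arrival falls in the interval iff at least 4 events occur there: P(S_4 ≤ t) = P(N ≥ 4) = 1 − P(N ≤ 3) ≈ 0.5468.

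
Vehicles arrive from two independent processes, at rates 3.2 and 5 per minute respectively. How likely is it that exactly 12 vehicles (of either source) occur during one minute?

0.0530

Independent Poisson processes superpose: combined rate λ = 3.2 + 5 = 8.2 per minute.
So μ = 8.2.
P(N = 12) = e^(−8.2) · 8.2^12/12! ≈ 0.0530.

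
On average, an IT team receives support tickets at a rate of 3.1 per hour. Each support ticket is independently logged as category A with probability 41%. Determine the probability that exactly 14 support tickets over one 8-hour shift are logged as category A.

0.0556

Thinning: the support tickets that are logged as category A themselves form a Poisson process with rate 0.41 × 3.1 = 1.271 per hour.
Over the interval, μ = 1.271 × 8 = 10.168 (an 8-hour shift = 8 hours).
P(N = 14) = e^(−10.168) · 10.168^14/14! ≈ 0.0556.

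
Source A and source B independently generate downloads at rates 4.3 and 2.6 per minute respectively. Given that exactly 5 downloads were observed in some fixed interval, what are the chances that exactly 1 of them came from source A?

Given the total, each event is independently from source A with probability p = λ_A/(λ_A+λ_B) = 4.3/6.9 ≈ 0.6232.
So K ~ Binomial(5, 4.3/6.9): P(K = 1) = C(5,1) · (4.3/6.9)^1 · (2.6/6.9)^4 ≈ 0.0628.

0.0628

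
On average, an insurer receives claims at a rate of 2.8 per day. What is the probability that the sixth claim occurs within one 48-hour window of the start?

0.4881

Over the interval, μ = 2.8 × 2 = 5.6 (a 48-hour window = 2 days).
The sixth arrival falls in the interval iff at least 6 events occur there: P(S_6 ≤ t) = P(N ≥ 6) = 1 − P(N ≤ 5) ≈ 0.4881.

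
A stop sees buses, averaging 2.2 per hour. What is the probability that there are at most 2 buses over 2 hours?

Over the interval, μ = 2.2 × 2 = 4.4 (2 hours).
P(N ≤ 2) = Σ_{j=0}^{2} e^(−μ) μ^j/j! ≈ 0.1851.

0.1851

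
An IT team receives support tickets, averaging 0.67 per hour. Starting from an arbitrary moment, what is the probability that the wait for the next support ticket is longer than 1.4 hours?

The wait for the next event is exponential with rate λ = 0.67 per hour.
P(T > 1.4) = e^(−λt) = e^(−0.67 × 1.4) = e^(−0.938) ≈ 0.3914.

0.3914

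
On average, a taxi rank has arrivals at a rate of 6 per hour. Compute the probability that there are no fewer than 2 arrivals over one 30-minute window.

0.8009

Over the interval, μ = 6 × 0.5 = 3 (a 30-minute window = 0.5 hours).
P(N ≥ 2) = 1 − P(N ≤ 1) = 1 − Σ_{j=0}^{1} e^(−μ) μ^j/j! ≈ 0.8009.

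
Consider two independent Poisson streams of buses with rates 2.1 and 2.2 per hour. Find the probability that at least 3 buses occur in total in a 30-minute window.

0.3639

Independent Poisson processes superpose: combined rate λ = 2.1 + 2.2 = 4.3 per hour.
Over the interval, μ = 4.3 × 0.5 = 2.15 (a 30-minute window = 0.5 hours).
P(N ≥ 3) = 1 − P(N ≤ 2) ≈ 0.3639.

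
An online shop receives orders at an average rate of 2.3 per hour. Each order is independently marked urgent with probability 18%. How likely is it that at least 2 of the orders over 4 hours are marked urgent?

Thinning: the orders that are marked urgent themselves form a Poisson process with rate 0.18 × 2.3 = 0.414 per hour.
Over the interval, μ = 0.414 × 4 = 1.656 (4 hours).
P(N ≥ 2) = 1 − P(N ≤ 1) ≈ 0.4930.

0.4930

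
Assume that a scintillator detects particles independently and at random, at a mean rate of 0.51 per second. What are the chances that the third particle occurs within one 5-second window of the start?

0.4689

Over the interval, μ = 0.51 × 5 = 2.55 (a 5-second window = 5 seconds).
The third arrival falls in the interval iff at least 3 events occur there: P(S_3 ≤ t) = P(N ≥ 3) = 1 − P(N ≤ 2) ≈ 0.4689.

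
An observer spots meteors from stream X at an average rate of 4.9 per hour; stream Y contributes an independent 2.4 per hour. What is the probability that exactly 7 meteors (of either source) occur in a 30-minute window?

0.0445

Independent Poisson processes superpose: combined rate λ = 4.9 + 2.4 = 7.3 per hour.
Over the interval, μ = 7.3 × 0.5 = 3.65 (a 30-minute window = 0.5 hours).
P(N = 7) = e^(−3.65) · 3.65^7/7! ≈ 0.0445.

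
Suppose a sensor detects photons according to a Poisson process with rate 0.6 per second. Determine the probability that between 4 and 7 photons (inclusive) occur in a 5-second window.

Over the interval, μ = 0.6 × 5 = 3 (a 5-second window = 5 seconds).
P(4 ≤ N ≤ 7) = Σ_{j=4}^{7} e^(−3) · 3^j/j! ≈ 0.3409.

0.3409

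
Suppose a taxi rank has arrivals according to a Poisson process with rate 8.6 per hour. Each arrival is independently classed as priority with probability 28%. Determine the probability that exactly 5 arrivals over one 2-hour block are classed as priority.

Thinning: the arrivals that are classed as priority themselves form a Poisson process with rate 0.28 × 8.6 = 2.408 per hour.
Over the interval, μ = 2.408 × 2 = 4.816 (a 2-hour block = 2 hours).
P(N = 5) = e^(−4.816) · 4.816^5/5! ≈ 0.1749.

0.1749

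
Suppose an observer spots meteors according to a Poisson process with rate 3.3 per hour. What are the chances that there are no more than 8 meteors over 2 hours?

Over the interval, μ = 3.3 × 2 = 6.6 (2 hours).
P(N ≤ 8) = Σ_{j=0}^{8} e^(−μ) μ^j/j! ≈ 0.7796.

0.7796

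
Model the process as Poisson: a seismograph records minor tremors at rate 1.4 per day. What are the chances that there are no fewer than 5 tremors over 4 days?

0.6578

Over the interval, μ = 1.4 × 4 = 5.6 (4 days).
P(N ≥ 5) = 1 − P(N ≤ 4) = 1 − Σ_{j=0}^{4} e^(−μ) μ^j/j! ≈ 0.6578.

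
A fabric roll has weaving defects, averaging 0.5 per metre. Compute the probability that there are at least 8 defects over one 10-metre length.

Over the interval, μ = 0.5 × 10 = 5 (a 10-metre length = 10 metres).
P(N ≥ 8) = 1 − P(N ≤ 7) = 1 − Σ_{j=0}^{7} e^(−μ) μ^j/j! ≈ 0.1334.

0.1334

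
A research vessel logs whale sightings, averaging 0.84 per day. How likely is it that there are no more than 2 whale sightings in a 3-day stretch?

0.5387

Over the interval, μ = 0.84 × 3 = 2.52 (a 3-day stretch = 3 days).
P(N ≤ 2) = Σ_{j=0}^{2} e^(−μ) μ^j/j! ≈ 0.5387.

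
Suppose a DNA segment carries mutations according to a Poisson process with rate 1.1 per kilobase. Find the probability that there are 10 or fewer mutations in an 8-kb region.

0.7294

Over the interval, μ = 1.1 × 8 = 8.8 (an 8-kb region = 8 kilobases).
P(N ≤ 10) = Σ_{j=0}^{10} e^(−μ) μ^j/j! ≈ 0.7294.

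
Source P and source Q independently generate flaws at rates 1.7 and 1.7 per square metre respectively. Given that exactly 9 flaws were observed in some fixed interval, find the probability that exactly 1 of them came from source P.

Given the total, each event is independently from source P with probability p = λ_P/(λ_P+λ_Q) = 1.7/3.4 = 0.5000.
So K ~ Binomial(9, 1.7/3.4): P(K = 1) = C(9,1) · (1.7/3.4)^1 · (1.7/3.4)^8 ≈ 0.0176.

0.0176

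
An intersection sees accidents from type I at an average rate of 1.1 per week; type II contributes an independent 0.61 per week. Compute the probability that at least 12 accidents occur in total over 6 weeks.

0.3331

Independent Poisson processes superpose: combined rate λ = 1.1 + 0.61 = 1.71 per week.
Over the interval, μ = 1.71 × 6 = 10.26 (6 weeks).
P(N ≥ 12) = 1 − P(N ≤ 11) ≈ 0.3331.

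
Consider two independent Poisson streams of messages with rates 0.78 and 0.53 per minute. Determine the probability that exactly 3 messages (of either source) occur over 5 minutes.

Independent Poisson processes superpose: combined rate λ = 0.78 + 0.53 = 1.31 per minute.
Over the interval, μ = 1.31 × 5 = 6.55 (5 minutes).
P(N = 3) = e^(−6.55) · 6.55^3/3! ≈ 0.0670.

0.0670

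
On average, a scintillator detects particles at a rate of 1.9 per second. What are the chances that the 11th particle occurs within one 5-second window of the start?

Over the interval, μ = 1.9 × 5 = 9.5 (a 5-second window = 5 seconds).
The 11th arrival falls in the interval iff at least 11 events occur there: P(S_11 ≤ t) = P(N ≥ 11) = 1 − P(N ≤ 10) ≈ 0.3547.

0.3547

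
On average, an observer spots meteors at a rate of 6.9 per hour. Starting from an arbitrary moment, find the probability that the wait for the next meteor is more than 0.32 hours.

The wait for the next event is exponential with rate λ = 6.9 per hour.
P(T > 0.32) = e^(−λt) = e^(−6.9 × 0.32) = e^(−2.208) ≈ 0.1099.

0.1099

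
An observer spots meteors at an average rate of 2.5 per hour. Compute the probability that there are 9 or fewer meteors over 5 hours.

Over the interval, μ = 2.5 × 5 = 12.5 (5 hours).
P(N ≤ 9) = Σ_{j=0}^{9} e^(−μ) μ^j/j! ≈ 0.2014.

0.2014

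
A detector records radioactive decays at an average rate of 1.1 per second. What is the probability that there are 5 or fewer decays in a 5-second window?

Over the interval, μ = 1.1 × 5 = 5.5 (a 5-second window = 5 seconds).
P(N ≤ 5) = Σ_{j=0}^{5} e^(−μ) μ^j/j! ≈ 0.5289.

0.5289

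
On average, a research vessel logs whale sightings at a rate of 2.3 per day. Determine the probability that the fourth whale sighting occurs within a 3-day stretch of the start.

0.9129

Over the interval, μ = 2.3 × 3 = 6.9 (a 3-day stretch = 3 days).
The fourth arrival falls in the interval iff at least 4 events occur there: P(S_4 ≤ t) = P(N ≥ 4) = 1 − P(N ≤ 3) ≈ 0.9129.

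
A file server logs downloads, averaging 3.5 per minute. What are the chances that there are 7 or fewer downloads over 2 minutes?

0.5987

Over the interval, μ = 3.5 × 2 = 7 (2 minutes).
P(N ≤ 7) = Σ_{j=0}^{7} e^(−μ) μ^j/j! ≈ 0.5987.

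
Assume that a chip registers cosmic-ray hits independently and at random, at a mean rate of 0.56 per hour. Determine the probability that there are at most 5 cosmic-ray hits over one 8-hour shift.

0.7063

Over the interval, μ = 0.56 × 8 = 4.48 (an 8-hour shift = 8 hours).
P(N ≤ 5) = Σ_{j=0}^{5} e^(−μ) μ^j/j! ≈ 0.7063.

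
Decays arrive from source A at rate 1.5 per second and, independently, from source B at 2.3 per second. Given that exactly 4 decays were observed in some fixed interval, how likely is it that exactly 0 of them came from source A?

0.1342

Given the total, each event is independently from source A with probability p = λ_A/(λ_A+λ_B) = 1.5/3.8 ≈ 0.3947.
So K ~ Binomial(4, 1.5/3.8): P(K = 0) = C(4,0) · (1.5/3.8)^0 · (2.3/3.8)^4 ≈ 0.1342.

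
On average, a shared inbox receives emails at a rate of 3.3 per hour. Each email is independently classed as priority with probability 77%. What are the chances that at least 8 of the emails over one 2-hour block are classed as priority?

0.1421

Thinning: the emails that are classed as priority themselves form a Poisson process with rate 0.77 × 3.3 = 2.541 per hour.
Over the interval, μ = 2.541 × 2 = 5.082 (a 2-hour block = 2 hours).
P(N ≥ 8) = 1 − P(N ≤ 7) ≈ 0.1421.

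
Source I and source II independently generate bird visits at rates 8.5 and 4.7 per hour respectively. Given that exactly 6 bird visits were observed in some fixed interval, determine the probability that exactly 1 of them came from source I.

0.0221

Given the total, each event is independently from source I with probability p = λ_I/(λ_I+λ_II) = 8.5/13.2 ≈ 0.6439.
So K ~ Binomial(6, 8.5/13.2): P(K = 1) = C(6,1) · (8.5/13.2)^1 · (4.7/13.2)^5 ≈ 0.0221.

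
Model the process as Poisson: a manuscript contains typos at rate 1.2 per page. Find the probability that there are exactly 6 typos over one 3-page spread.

Over the interval, μ = 1.2 × 3 = 3.6 (a 3-page spread = 3 pages).
P(N = 6) = e^(−μ) μ^6/6! = e^(−3.6) · 3.6^6/720 ≈ 0.0826.

0.0826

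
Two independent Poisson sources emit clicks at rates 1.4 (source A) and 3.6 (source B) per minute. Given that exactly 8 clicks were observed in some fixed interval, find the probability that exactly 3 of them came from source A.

Given the total, each event is independently from source A with probability p = λ_A/(λ_A+λ_B) = 1.4/5 = 0.2800.
So K ~ Binomial(8, 1.4/5): P(K = 3) = C(8,3) · (1.4/5)^3 · (3.6/5)^5 ≈ 0.2379.

0.2379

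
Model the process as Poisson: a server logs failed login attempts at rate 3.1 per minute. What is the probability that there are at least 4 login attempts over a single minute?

0.3752

With mean μ = 3.1 per minute,
P(N ≥ 4) = 1 − P(N ≤ 3) = 1 − Σ_{j=0}^{3} e^(−μ) μ^j/j! ≈ 0.3752.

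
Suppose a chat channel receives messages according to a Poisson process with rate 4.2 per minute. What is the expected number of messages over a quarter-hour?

63

E[N] = λt = 4.2 × 15 = 63 (a quarter-hour = 15 minutes).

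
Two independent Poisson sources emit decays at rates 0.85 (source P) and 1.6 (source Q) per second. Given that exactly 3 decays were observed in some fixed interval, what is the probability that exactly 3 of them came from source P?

Given the total, each event is independently from source P with probability p = λ_P/(λ_P+λ_Q) = 0.85/2.45 ≈ 0.3469.
So K ~ Binomial(3, 0.85/2.45): P(K = 3) = C(3,3) · (0.85/2.45)^3 · (1.6/2.45)^0 ≈ 0.0418.

0.0418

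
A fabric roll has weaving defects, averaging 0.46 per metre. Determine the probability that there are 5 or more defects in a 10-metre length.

Over the interval, μ = 0.46 × 10 = 4.6 (a 10-metre length = 10 metres).
P(N ≥ 5) = 1 − P(N ≤ 4) = 1 − Σ_{j=0}^{4} e^(−μ) μ^j/j! ≈ 0.4868.

0.4868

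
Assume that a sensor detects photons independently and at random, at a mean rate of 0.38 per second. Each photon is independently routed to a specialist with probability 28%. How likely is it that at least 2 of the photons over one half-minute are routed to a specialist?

0.8278

Thinning: the photons that are routed to a specialist themselves form a Poisson process with rate 0.28 × 0.38 = 0.1064 per second.
Over the interval, μ = 0.1064 × 30 = 3.192 (a half-minute = 30 seconds).
P(N ≥ 2) = 1 − P(N ≤ 1) ≈ 0.8278.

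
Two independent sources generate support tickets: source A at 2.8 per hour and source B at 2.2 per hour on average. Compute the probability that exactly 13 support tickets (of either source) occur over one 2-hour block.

Independent Poisson processes superpose: combined rate λ = 2.8 + 2.2 = 5 per hour.
Over the interval, μ = 5 × 2 = 10 (a 2-hour block = 2 hours).
P(N = 13) = e^(−10) · 10^13/13! ≈ 0.0729.

0.0729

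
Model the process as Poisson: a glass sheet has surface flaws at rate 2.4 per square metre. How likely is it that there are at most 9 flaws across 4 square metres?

Over the interval, μ = 2.4 × 4 = 9.6 (4 square metres).
P(N ≤ 9) = Σ_{j=0}^{9} e^(−μ) μ^j/j! ≈ 0.5089.

0.5089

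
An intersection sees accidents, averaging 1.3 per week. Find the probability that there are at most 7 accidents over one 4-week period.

0.8449

Over the interval, μ = 1.3 × 4 = 5.2 (a 4-week period = 4 weeks).
P(N ≤ 7) = Σ_{j=0}^{7} e^(−μ) μ^j/j! ≈ 0.8449.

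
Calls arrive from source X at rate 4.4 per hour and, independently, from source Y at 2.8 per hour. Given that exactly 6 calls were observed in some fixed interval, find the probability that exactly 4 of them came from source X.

Given the total, each event is independently from source X with probability p = λ_X/(λ_X+λ_Y) = 4.4/7.2 ≈ 0.6111.
So K ~ Binomial(6, 4.4/7.2): P(K = 4) = C(6,4) · (4.4/7.2)^4 · (2.8/7.2)^2 ≈ 0.3164.

0.3164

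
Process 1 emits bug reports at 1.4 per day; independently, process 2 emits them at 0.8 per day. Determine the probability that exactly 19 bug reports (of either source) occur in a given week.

Independent Poisson processes superpose: combined rate λ = 1.4 + 0.8 = 2.2 per day.
Over the interval, μ = 2.2 × 7 = 15.4 (a week = 7 days).
P(N = 19) = e^(−15.4) · 15.4^19/19! ≈ 0.0616.

0.0616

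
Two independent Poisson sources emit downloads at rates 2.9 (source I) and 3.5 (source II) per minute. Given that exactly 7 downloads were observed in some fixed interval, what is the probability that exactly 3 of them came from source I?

0.2913

Given the total, each event is independently from source I with probability p = λ_I/(λ_I+λ_II) = 2.9/6.4 ≈ 0.4531.
So K ~ Binomial(7, 2.9/6.4): P(K = 3) = C(7,3) · (2.9/6.4)^3 · (3.5/6.4)^4 ≈ 0.2913.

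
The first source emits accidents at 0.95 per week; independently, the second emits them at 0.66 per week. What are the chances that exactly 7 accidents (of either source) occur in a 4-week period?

Independent Poisson processes superpose: combined rate λ = 0.95 + 0.66 = 1.61 per week.
Over the interval, μ = 1.61 × 4 = 6.44 (a 4-week period = 4 weeks).
P(N = 7) = e^(−6.44) · 6.44^7/7! ≈ 0.1455.

0.1455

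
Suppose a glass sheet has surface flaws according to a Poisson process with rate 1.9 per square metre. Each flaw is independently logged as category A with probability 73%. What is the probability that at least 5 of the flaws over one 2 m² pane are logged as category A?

0.1483

Thinning: the flaws that are logged as category A themselves form a Poisson process with rate 0.73 × 1.9 = 1.387 per square metre.
Over the interval, μ = 1.387 × 2 = 2.774 (a 2 m² pane = 2 square metres).
P(N ≥ 5) = 1 − P(N ≤ 4) ≈ 0.1483.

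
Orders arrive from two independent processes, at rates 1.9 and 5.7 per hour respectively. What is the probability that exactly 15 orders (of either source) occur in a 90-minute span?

0.0611

Independent Poisson processes superpose: combined rate λ = 1.9 + 5.7 = 7.6 per hour.
Over the interval, μ = 7.6 × 1.5 = 11.4 (a 90-minute span = 1.5 hours).
P(N = 15) = e^(−11.4) · 11.4^15/15! ≈ 0.0611.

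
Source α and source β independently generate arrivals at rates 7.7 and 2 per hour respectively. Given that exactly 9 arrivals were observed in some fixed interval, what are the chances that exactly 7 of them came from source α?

Given the total, each event is independently from source α with probability p = λ_α/(λ_α+λ_β) = 7.7/9.7 ≈ 0.7938.
So K ~ Binomial(9, 7.7/9.7): P(K = 7) = C(9,7) · (7.7/9.7)^7 · (2/9.7)^2 ≈ 0.3040.

0.3040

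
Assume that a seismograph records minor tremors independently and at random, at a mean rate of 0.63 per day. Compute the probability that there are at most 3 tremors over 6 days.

Over the interval, μ = 0.63 × 6 = 3.78 (6 days).
P(N ≤ 3) = Σ_{j=0}^{3} e^(−μ) μ^j/j! ≈ 0.4776.

0.4776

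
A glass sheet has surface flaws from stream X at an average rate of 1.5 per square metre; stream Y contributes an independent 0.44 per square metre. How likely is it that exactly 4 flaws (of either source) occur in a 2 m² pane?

0.1950

Independent Poisson processes superpose: combined rate λ = 1.5 + 0.44 = 1.94 per square metre.
Over the interval, μ = 1.94 × 2 = 3.88 (a 2 m² pane = 2 square metres).
P(N = 4) = e^(−3.88) · 3.88^4/4! ≈ 0.1950.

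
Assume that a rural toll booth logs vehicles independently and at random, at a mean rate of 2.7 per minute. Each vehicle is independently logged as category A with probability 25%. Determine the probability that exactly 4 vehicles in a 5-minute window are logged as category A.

Thinning: the vehicles that are logged as category A themselves form a Poisson process with rate 0.25 × 2.7 = 0.675 per minute.
Over the interval, μ = 0.675 × 5 = 3.375 (a 5-minute window = 5 minutes).
P(N = 4) = e^(−3.375) · 3.375^4/4! ≈ 0.1850.

0.1850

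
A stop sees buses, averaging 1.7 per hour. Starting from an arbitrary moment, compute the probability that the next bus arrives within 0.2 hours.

0.2882

Inter-arrival times are exponential with rate λ = 1.7 per hour.
P(T ≤ 0.2) = 1 − e^(−λt) = 1 − e^(−1.7 × 0.2) = 1 − e^(−0.34) ≈ 0.2882.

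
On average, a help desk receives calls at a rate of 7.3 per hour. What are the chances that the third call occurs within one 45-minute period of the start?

0.9101

Over the interval, μ = 7.3 × 0.75 = 5.475 (a 45-minute period = 0.75 hours).
The third arrival falls in the interval iff at least 3 events occur there: P(S_3 ≤ t) = P(N ≥ 3) = 1 − P(N ≤ 2) ≈ 0.9101.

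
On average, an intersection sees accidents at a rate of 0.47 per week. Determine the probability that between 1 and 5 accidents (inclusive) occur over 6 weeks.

Over the interval, μ = 0.47 × 6 = 2.82 (6 weeks).
P(1 ≤ N ≤ 5) = Σ_{j=1}^{5} e^(−2.82) · 2.82^j/j! ≈ 0.8735.

0.8735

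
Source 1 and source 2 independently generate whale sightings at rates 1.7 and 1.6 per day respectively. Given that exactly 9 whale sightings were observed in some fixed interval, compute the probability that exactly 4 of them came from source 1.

Given the total, each event is independently from source 1 with probability p = λ_1/(λ_1+λ_2) = 1.7/3.3 ≈ 0.5152.
So K ~ Binomial(9, 1.7/3.3): P(K = 4) = C(9,4) · (1.7/3.3)^4 · (1.6/3.3)^5 ≈ 0.2378.

0.2378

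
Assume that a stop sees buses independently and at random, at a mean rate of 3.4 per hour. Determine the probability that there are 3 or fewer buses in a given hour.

With mean μ = 3.4 per hour,
P(N ≤ 3) = Σ_{j=0}^{3} e^(−μ) μ^j/j! ≈ 0.5584.

0.5584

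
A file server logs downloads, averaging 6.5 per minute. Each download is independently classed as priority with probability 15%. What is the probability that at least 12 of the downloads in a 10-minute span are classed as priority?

0.2752

Thinning: the downloads that are classed as priority themselves form a Poisson process with rate 0.15 × 6.5 = 0.975 per minute.
Over the interval, μ = 0.975 × 10 = 9.75 (a 10-minute span = 10 minutes).
P(N ≥ 12) = 1 − P(N ≤ 11) ≈ 0.2752.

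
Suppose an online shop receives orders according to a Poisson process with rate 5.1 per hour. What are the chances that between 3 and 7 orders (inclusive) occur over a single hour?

0.7395

With mean μ = 5.1 per hour,
P(3 ≤ N ≤ 7) = Σ_{j=3}^{7} e^(−5.1) · 5.1^j/j! ≈ 0.7395.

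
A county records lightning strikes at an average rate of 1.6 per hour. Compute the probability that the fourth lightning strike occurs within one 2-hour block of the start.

0.3975

Over the interval, μ = 1.6 × 2 = 3.2 (a 2-hour block = 2 hours).
The fourth arrival falls in the interval iff at least 4 events occur there: P(S_4 ≤ t) = P(N ≥ 4) = 1 − P(N ≤ 3) ≈ 0.3975.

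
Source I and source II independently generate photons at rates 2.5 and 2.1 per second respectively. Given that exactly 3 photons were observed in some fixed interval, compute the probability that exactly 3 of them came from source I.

Given the total, each event is independently from source I with probability p = λ_I/(λ_I+λ_II) = 2.5/4.6 ≈ 0.5435.
So K ~ Binomial(3, 2.5/4.6): P(K = 3) = C(3,3) · (2.5/4.6)^3 · (2.1/4.6)^0 ≈ 0.1605.

0.1605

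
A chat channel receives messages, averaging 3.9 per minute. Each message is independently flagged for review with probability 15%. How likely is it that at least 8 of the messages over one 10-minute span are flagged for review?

0.2356

Thinning: the messages that are flagged for review themselves form a Poisson process with rate 0.15 × 3.9 = 0.585 per minute.
Over the interval, μ = 0.585 × 10 = 5.85 (a 10-minute span = 10 minutes).
P(N ≥ 8) = 1 − P(N ≤ 7) ≈ 0.2356.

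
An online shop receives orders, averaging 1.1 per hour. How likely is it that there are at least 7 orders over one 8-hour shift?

0.7744

Over the interval, μ = 1.1 × 8 = 8.8 (an 8-hour shift = 8 hours).
P(N ≥ 7) = 1 − P(N ≤ 6) = 1 − Σ_{j=0}^{6} e^(−μ) μ^j/j! ≈ 0.7744.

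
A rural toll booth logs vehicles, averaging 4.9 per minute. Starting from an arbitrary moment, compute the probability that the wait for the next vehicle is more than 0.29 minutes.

0.2415

The wait for the next event is exponential with rate λ = 4.9 per minute.
P(T > 0.29) = e^(−λt) = e^(−4.9 × 0.29) = e^(−1.421) ≈ 0.2415.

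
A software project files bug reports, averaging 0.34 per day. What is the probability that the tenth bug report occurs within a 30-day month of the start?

0.5668

Over the interval, μ = 0.34 × 30 = 10.2 (a 30-day month = 30 days).
The tenth arrival falls in the interval iff at least 10 events occur there: P(S_10 ≤ t) = P(N ≥ 10) = 1 − P(N ≤ 9) ≈ 0.5668.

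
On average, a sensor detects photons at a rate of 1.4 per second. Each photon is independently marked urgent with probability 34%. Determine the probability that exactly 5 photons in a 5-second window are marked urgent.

Thinning: the photons that are marked urgent themselves form a Poisson process with rate 0.34 × 1.4 = 0.476 per second.
Over the interval, μ = 0.476 × 5 = 2.38 (a 5-second window = 5 seconds).
P(N = 5) = e^(−2.38) · 2.38^5/5! ≈ 0.0589.

0.0589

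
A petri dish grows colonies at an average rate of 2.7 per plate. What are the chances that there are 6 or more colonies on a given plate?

With mean μ = 2.7 per plate,
P(N ≥ 6) = 1 − P(N ≤ 5) = 1 − Σ_{j=0}^{5} e^(−μ) μ^j/j! ≈ 0.0567.

0.0567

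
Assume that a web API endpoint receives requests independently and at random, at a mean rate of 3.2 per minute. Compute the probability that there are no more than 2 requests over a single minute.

With mean μ = 3.2 per minute,
P(N ≤ 2) = Σ_{j=0}^{2} e^(−μ) μ^j/j! ≈ 0.3799.

0.3799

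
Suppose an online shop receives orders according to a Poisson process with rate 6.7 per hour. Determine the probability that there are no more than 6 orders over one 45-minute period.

Over the interval, μ = 6.7 × 0.75 = 5.025 (a 45-minute period = 0.75 hours).
P(N ≤ 6) = Σ_{j=0}^{6} e^(−μ) μ^j/j! ≈ 0.7585.

0.7585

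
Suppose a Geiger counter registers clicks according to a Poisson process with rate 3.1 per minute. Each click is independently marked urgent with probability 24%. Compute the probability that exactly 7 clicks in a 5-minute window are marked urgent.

0.0474

Thinning: the clicks that are marked urgent themselves form a Poisson process with rate 0.24 × 3.1 = 0.744 per minute.
Over the interval, μ = 0.744 × 5 = 3.72 (a 5-minute window = 5 minutes).
P(N = 7) = e^(−3.72) · 3.72^7/7! ≈ 0.0474.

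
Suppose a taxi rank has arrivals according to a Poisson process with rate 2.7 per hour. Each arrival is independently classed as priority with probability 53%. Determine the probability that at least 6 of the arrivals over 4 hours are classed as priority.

Thinning: the arrivals that are classed as priority themselves form a Poisson process with rate 0.53 × 2.7 = 1.431 per hour.
Over the interval, μ = 1.431 × 4 = 5.724 (4 hours).
P(N ≥ 6) = 1 − P(N ≤ 5) ≈ 0.5090.

0.5090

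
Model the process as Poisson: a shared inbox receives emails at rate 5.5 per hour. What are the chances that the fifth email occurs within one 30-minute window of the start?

0.1446

Over the interval, μ = 5.5 × 0.5 = 2.75 (a 30-minute window = 0.5 hours).
The fifth arrival falls in the interval iff at least 5 events occur there: P(S_5 ≤ t) = P(N ≥ 5) = 1 − P(N ≤ 4) ≈ 0.1446.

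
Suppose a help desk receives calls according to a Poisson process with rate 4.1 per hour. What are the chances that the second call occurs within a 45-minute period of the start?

0.8118

Over the interval, μ = 4.1 × 0.75 = 3.075 (a 45-minute period = 0.75 hours).
The second arrival falls in the interval iff at least 2 events occur there: P(S_2 ≤ t) = P(N ≥ 2) = 1 − P(N ≤ 1) ≈ 0.8118.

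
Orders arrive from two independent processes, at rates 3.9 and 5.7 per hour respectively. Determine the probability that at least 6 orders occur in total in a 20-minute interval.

Independent Poisson processes superpose: combined rate λ = 3.9 + 5.7 = 9.6 per hour.
Over the interval, μ = 9.6 × 1/3 = 3.2 (a 20-minute interval = 1/3 hours).
P(N ≥ 6) = 1 − P(N ≤ 5) ≈ 0.1054.

0.1054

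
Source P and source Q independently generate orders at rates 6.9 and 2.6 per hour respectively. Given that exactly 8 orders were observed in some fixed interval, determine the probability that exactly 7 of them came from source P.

Given the total, each event is independently from source P with probability p = λ_P/(λ_P+λ_Q) = 6.9/9.5 ≈ 0.7263.
So K ~ Binomial(8, 6.9/9.5): P(K = 7) = C(8,7) · (6.9/9.5)^7 · (2.6/9.5)^1 ≈ 0.2335.

0.2335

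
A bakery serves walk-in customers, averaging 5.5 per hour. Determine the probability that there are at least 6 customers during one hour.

0.4711

With mean μ = 5.5 per hour,
P(N ≥ 6) = 1 − P(N ≤ 5) = 1 − Σ_{j=0}^{5} e^(−μ) μ^j/j! ≈ 0.4711.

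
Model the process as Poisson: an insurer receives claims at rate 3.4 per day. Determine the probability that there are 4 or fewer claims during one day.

0.7442

With mean μ = 3.4 per day,
P(N ≤ 4) = Σ_{j=0}^{4} e^(−μ) μ^j/j! ≈ 0.7442.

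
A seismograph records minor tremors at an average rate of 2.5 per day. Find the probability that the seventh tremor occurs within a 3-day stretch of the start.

0.6218

Over the interval, μ = 2.5 × 3 = 7.5 (a 3-day stretch = 3 days).
The seventh arrival falls in the interval iff at least 7 events occur there: P(S_7 ≤ t) = P(N ≥ 7) = 1 − P(N ≤ 6) ≈ 0.6218.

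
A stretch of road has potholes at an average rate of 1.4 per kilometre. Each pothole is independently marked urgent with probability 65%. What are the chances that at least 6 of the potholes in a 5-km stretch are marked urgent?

0.3056

Thinning: the potholes that are marked urgent themselves form a Poisson process with rate 0.65 × 1.4 = 0.91 per kilometre.
Over the interval, μ = 0.91 × 5 = 4.55 (a 5-km stretch = 5 kilometres).
P(N ≥ 6) = 1 − P(N ≤ 5) ≈ 0.3056.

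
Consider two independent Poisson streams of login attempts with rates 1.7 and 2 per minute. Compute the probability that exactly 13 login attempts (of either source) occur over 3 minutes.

0.0942

Independent Poisson processes superpose: combined rate λ = 1.7 + 2 = 3.7 per minute.
Over the interval, μ = 3.7 × 3 = 11.1 (3 minutes).
P(N = 13) = e^(−11.1) · 11.1^13/13! ≈ 0.0942.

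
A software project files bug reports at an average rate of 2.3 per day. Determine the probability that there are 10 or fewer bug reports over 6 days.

Over the interval, μ = 2.3 × 6 = 13.8 (6 days).
P(N ≤ 10) = Σ_{j=0}^{10} e^(−μ) μ^j/j! ≈ 0.1893.

0.1893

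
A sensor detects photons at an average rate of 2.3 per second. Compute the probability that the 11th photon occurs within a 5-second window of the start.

Over the interval, μ = 2.3 × 5 = 11.5 (a 5-second window = 5 seconds).
The 11th arrival falls in the interval iff at least 11 events occur there: P(S_11 ≤ t) = P(N ≥ 11) = 1 − P(N ≤ 10) ≈ 0.5983.

0.5983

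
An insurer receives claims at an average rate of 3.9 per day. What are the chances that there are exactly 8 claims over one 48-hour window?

Over the interval, μ = 3.9 × 2 = 7.8 (a 48-hour window = 2 days).
P(N = 8) = e^(−μ) μ^8/8! = e^(−7.8) · 7.8^8/40320 ≈ 0.1392.

0.1392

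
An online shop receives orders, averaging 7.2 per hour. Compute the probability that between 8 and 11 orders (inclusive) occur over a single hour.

0.3682

With mean μ = 7.2 per hour,
P(8 ≤ N ≤ 11) = Σ_{j=8}^{11} e^(−7.2) · 7.2^j/j! ≈ 0.3682.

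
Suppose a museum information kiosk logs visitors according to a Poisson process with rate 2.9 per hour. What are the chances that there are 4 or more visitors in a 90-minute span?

0.6318

Over the interval, μ = 2.9 × 1.5 = 4.35 (a 90-minute span = 1.5 hours).
P(N ≥ 4) = 1 − P(N ≤ 3) = 1 − Σ_{j=0}^{3} e^(−μ) μ^j/j! ≈ 0.6318.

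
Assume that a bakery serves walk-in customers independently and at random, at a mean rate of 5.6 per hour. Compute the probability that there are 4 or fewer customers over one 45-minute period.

Over the interval, μ = 5.6 × 0.75 = 4.2 (a 45-minute period = 0.75 hours).
P(N ≤ 4) = Σ_{j=0}^{4} e^(−μ) μ^j/j! ≈ 0.5898.

0.5898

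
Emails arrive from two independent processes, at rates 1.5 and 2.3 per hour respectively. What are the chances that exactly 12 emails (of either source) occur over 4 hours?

0.0795

Independent Poisson processes superpose: combined rate λ = 1.5 + 2.3 = 3.8 per hour.
Over the interval, μ = 3.8 × 4 = 15.2 (4 hours).
P(N = 12) = e^(−15.2) · 15.2^12/12! ≈ 0.0795.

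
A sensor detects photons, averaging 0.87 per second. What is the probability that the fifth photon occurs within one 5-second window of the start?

0.4392

Over the interval, μ = 0.87 × 5 = 4.35 (a 5-second window = 5 seconds).
The fifth arrival falls in the interval iff at least 5 events occur there: P(S_5 ≤ t) = P(N ≥ 5) = 1 − P(N ≤ 4) ≈ 0.4392.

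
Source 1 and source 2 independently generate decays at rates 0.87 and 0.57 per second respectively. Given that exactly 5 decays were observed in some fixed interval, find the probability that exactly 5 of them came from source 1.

0.0805

Given the total, each event is independently from source 1 with probability p = λ_1/(λ_1+λ_2) = 0.87/1.44 ≈ 0.6042.
So K ~ Binomial(5, 0.87/1.44): P(K = 5) = C(5,5) · (0.87/1.44)^5 · (0.57/1.44)^0 ≈ 0.0805.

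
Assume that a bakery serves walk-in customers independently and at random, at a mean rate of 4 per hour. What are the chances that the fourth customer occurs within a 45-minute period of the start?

Over the interval, μ = 4 × 0.75 = 3 (a 45-minute period = 0.75 hours).
The fourth arrival falls in the interval iff at least 4 events occur there: P(S_4 ≤ t) = P(N ≥ 4) = 1 − P(N ≤ 3) ≈ 0.3528.

0.3528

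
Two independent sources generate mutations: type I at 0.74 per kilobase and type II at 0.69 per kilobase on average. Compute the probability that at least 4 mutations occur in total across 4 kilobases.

0.8220

Independent Poisson processes superpose: combined rate λ = 0.74 + 0.69 = 1.43 per kilobase.
Over the interval, μ = 1.43 × 4 = 5.72 (4 kilobases).
P(N ≥ 4) = 1 − P(N ≤ 3) ≈ 0.8220.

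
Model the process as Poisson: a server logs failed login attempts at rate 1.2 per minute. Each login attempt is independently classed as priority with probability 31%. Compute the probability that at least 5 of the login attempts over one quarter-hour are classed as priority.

Thinning: the login attempts that are classed as priority themselves form a Poisson process with rate 0.31 × 1.2 = 0.372 per minute.
Over the interval, μ = 0.372 × 15 = 5.58 (a quarter-hour = 15 minutes).
P(N ≥ 5) = 1 − P(N ≤ 4) ≈ 0.6548.

0.6548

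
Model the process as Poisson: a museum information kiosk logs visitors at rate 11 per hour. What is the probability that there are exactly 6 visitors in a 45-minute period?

0.1144

Over the interval, μ = 11 × 0.75 = 8.25 (a 45-minute period = 0.75 hours).
P(N = 6) = e^(−μ) μ^6/6! = e^(−8.25) · 8.25^6/720 ≈ 0.1144.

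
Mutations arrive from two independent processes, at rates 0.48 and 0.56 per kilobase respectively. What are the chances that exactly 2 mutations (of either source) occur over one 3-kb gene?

0.2149

Independent Poisson processes superpose: combined rate λ = 0.48 + 0.56 = 1.04 per kilobase.
Over the interval, μ = 1.04 × 3 = 3.12 (a 3-kb gene = 3 kilobases).
P(N = 2) = e^(−3.12) · 3.12^2/2! ≈ 0.2149.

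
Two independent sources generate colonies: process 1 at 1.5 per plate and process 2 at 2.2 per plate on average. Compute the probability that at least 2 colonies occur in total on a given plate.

0.8838

Independent Poisson processes superpose: combined rate λ = 1.5 + 2.2 = 3.7 per plate.
So μ = 3.7.
P(N ≥ 2) = 1 − P(N ≤ 1) ≈ 0.8838.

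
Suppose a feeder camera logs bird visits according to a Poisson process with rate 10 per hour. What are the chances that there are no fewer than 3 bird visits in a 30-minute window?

0.8753

Over the interval, μ = 10 × 0.5 = 5 (a 30-minute window = 0.5 hours).
P(N ≥ 3) = 1 − P(N ≤ 2) = 1 − Σ_{j=0}^{2} e^(−μ) μ^j/j! ≈ 0.8753.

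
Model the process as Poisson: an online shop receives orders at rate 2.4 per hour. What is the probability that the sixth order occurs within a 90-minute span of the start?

0.1559

Over the interval, μ = 2.4 × 1.5 = 3.6 (a 90-minute span = 1.5 hours).
The sixth arrival falls in the interval iff at least 6 events occur there: P(S_6 ≤ t) = P(N ≥ 6) = 1 − P(N ≤ 5) ≈ 0.1559.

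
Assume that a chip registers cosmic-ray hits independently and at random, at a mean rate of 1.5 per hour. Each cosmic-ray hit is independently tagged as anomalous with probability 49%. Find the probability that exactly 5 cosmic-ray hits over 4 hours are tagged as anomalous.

0.0968

Thinning: the cosmic-ray hits that are tagged as anomalous themselves form a Poisson process with rate 0.49 × 1.5 = 0.735 per hour.
Over the interval, μ = 0.735 × 4 = 2.94 (4 hours).
P(N = 5) = e^(−2.94) · 2.94^5/5! ≈ 0.0968.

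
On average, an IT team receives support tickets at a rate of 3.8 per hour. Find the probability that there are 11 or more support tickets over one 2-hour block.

Over the interval, μ = 3.8 × 2 = 7.6 (a 2-hour block = 2 hours).
P(N ≥ 11) = 1 − P(N ≤ 10) = 1 − Σ_{j=0}^{10} e^(−μ) μ^j/j! ≈ 0.1465.

0.1465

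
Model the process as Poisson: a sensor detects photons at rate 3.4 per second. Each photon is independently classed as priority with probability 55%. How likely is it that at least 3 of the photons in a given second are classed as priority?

0.2882

Thinning: the photons that are classed as priority themselves form a Poisson process with rate 0.55 × 3.4 = 1.87 per second.
So μ = 1.87.
P(N ≥ 3) = 1 − P(N ≤ 2) ≈ 0.2882.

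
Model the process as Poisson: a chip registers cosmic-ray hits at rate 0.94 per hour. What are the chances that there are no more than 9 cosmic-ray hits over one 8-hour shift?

Over the interval, μ = 0.94 × 8 = 7.52 (an 8-hour shift = 8 hours).
P(N ≤ 9) = Σ_{j=0}^{9} e^(−μ) μ^j/j! ≈ 0.7741.

0.7741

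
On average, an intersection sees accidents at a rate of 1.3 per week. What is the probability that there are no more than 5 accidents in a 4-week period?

0.5809

Over the interval, μ = 1.3 × 4 = 5.2 (a 4-week period = 4 weeks).
P(N ≤ 5) = Σ_{j=0}^{5} e^(−μ) μ^j/j! ≈ 0.5809.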